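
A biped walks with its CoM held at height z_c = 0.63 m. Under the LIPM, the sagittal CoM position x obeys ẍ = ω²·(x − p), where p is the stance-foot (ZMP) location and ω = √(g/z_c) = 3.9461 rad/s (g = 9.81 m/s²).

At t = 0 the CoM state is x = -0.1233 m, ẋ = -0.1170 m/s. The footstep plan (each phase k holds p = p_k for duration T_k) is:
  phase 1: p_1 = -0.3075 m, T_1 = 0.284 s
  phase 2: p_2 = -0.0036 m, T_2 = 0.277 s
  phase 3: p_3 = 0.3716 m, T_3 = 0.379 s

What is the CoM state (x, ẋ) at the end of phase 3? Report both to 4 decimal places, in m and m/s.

x = 0.6159, ẋ = 1.3652

phase 1: p=-0.3075, T=0.284, ωT=1.120692, cosh=1.696515, sinh=1.370462; start (x,ẋ)=(-0.123300, -0.117000) → end (x,ẋ)=(-0.035635, 0.797657)
phase 2: p=-0.0036, T=0.277, ωT=1.093070, cosh=1.659302, sinh=1.324116; start (x,ẋ)=(-0.035635, 0.797657) → end (x,ẋ)=(0.210898, 1.156167)
phase 3: p=0.3716, T=0.379, ωT=1.495572, cosh=2.343004, sinh=2.118884; start (x,ẋ)=(0.210898, 1.156167) → end (x,ẋ)=(0.615886, 1.365221)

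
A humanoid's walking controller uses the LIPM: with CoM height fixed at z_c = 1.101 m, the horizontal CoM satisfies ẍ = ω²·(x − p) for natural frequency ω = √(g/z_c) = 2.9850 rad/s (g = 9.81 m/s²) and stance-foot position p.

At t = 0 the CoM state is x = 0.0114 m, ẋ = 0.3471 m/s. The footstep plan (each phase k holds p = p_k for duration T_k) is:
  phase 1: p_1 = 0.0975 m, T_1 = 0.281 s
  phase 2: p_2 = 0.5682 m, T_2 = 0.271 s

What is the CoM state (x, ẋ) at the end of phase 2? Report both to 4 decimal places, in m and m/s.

x = -0.0062, ẋ = -0.9725

phase 1: p=0.0975, T=0.281, ωT=0.838785, cosh=1.372895, sinh=0.940659; start (x,ẋ)=(0.011400, 0.347100) → end (x,ẋ)=(0.088675, 0.234774)
phase 2: p=0.5682, T=0.271, ωT=0.808935, cosh=1.345424, sinh=0.900092; start (x,ẋ)=(0.088675, 0.234774) → end (x,ẋ)=(-0.006171, -0.972504)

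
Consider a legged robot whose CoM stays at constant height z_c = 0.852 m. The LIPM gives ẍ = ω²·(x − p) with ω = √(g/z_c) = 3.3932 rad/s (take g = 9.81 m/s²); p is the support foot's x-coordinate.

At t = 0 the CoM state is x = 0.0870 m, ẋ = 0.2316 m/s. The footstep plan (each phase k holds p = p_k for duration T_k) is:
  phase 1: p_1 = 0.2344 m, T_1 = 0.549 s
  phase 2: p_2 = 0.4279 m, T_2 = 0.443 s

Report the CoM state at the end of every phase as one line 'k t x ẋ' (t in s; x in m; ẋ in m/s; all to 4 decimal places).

phase 1: p=0.2344, T=0.549, ωT=1.862867, cosh=3.298703, sinh=3.143476; start (x,ẋ)=(0.087000, 0.231600) → end (x,ẋ)=(-0.037274, -0.808254)
phase 2: p=0.4279, T=0.443, ωT=1.503188, cosh=2.359209, sinh=2.136789; start (x,ẋ)=(-0.037274, -0.808254) → end (x,ẋ)=(-1.178521, -5.279605)

1 0.5490 -0.0373 -0.8083
2 0.9920 -1.1785 -5.2796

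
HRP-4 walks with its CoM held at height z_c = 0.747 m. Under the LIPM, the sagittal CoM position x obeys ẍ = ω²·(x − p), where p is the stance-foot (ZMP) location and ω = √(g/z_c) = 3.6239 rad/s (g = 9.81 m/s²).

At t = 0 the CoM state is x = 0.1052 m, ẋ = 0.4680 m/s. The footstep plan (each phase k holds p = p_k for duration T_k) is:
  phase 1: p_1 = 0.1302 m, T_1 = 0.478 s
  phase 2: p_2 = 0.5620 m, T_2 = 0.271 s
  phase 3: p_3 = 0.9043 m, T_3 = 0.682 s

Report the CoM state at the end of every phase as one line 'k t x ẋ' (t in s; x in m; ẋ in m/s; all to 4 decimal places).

phase 1: p=0.1302, T=0.478, ωT=1.732224, cosh=2.915052, sinh=2.738162; start (x,ẋ)=(0.105200, 0.468000) → end (x,ẋ)=(0.410937, 1.116174)
phase 2: p=0.5620, T=0.271, ωT=0.982077, cosh=1.522264, sinh=1.147732; start (x,ẋ)=(0.410937, 1.116174) → end (x,ẋ)=(0.685548, 1.070801)
phase 3: p=0.9043, T=0.682, ωT=2.471500, cosh=5.962325, sinh=5.877867; start (x,ẋ)=(0.685548, 1.070801) → end (x,ẋ)=(1.336838, 1.724864)

1 0.4780 0.4109 1.1162
2 0.7490 0.6855 1.0708
3 1.4310 1.3368 1.7249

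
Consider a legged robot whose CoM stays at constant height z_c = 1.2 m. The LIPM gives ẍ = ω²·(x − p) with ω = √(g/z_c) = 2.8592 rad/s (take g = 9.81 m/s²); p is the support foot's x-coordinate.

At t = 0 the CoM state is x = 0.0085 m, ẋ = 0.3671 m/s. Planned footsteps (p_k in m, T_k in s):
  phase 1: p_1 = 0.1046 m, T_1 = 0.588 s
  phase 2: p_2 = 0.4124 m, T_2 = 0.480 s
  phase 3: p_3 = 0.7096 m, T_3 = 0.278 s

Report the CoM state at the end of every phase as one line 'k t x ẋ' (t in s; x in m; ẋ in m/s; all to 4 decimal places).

phase 1: p=0.1046, T=0.588, ωT=1.681210, cosh=2.779099, sinh=2.592951; start (x,ẋ)=(0.008500, 0.367100) → end (x,ẋ)=(0.170444, 0.307745)
phase 2: p=0.4124, T=0.480, ωT=1.372416, cosh=2.099182, sinh=1.845688; start (x,ẋ)=(0.170444, 0.307745) → end (x,ẋ)=(0.103148, -0.630836)
phase 3: p=0.7096, T=0.278, ωT=0.794858, cosh=1.332886, sinh=0.881240; start (x,ẋ)=(0.103148, -0.630836) → end (x,ẋ)=(-0.293163, -2.368874)

1 0.5880 0.1704 0.3077
2 1.0680 0.1031 -0.6308
3 1.3460 -0.2932 -2.3689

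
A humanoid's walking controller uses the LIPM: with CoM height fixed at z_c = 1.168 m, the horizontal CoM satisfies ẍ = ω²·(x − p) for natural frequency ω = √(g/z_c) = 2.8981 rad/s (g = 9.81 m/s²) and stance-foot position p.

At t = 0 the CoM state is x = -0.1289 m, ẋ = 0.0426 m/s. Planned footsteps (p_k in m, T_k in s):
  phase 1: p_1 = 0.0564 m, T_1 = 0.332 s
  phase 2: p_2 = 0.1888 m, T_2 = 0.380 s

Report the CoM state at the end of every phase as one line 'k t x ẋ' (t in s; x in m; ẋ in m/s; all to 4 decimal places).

1 0.3320 -0.2051 -0.5363
2 0.7120 -0.7166 -2.4228

phase 1: p=0.0564, T=0.332, ωT=0.962169, cosh=1.499716, sinh=1.117652; start (x,ẋ)=(-0.128900, 0.042600) → end (x,ẋ)=(-0.205069, -0.536311)
phase 2: p=0.1888, T=0.380, ωT=1.101278, cosh=1.670227, sinh=1.337781; start (x,ẋ)=(-0.205069, -0.536311) → end (x,ẋ)=(-0.716615, -2.422799)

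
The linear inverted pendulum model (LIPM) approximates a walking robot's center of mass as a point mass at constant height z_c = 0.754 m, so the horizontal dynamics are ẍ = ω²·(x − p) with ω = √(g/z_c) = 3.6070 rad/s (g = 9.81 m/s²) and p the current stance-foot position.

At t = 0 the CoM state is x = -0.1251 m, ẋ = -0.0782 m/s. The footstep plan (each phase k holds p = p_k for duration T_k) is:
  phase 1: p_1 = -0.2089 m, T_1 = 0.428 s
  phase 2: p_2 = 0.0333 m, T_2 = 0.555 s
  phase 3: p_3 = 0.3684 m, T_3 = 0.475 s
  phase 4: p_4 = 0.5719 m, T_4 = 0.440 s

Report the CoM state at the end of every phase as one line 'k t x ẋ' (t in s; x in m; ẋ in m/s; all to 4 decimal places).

phase 1: p=-0.2089, T=0.428, ωT=1.543796, cosh=2.447950, sinh=2.234381; start (x,ẋ)=(-0.125100, -0.078200) → end (x,ẋ)=(-0.052203, 0.483949)
phase 2: p=0.0333, T=0.555, ωT=2.001885, cosh=3.769039, sinh=3.633959; start (x,ẋ)=(-0.052203, 0.483949) → end (x,ẋ)=(0.198601, 0.703272)
phase 3: p=0.3684, T=0.475, ωT=1.713325, cosh=2.863821, sinh=2.683555; start (x,ẋ)=(0.198601, 0.703272) → end (x,ẋ)=(0.405349, 0.370457)
phase 4: p=0.5719, T=0.440, ωT=1.587080, cosh=2.546986, sinh=2.342464; start (x,ẋ)=(0.405349, 0.370457) → end (x,ẋ)=(0.388280, -0.463684)

1 0.4280 -0.0522 0.4839
2 0.9830 0.1986 0.7033
3 1.4580 0.4053 0.3705
4 1.8980 0.3883 -0.4637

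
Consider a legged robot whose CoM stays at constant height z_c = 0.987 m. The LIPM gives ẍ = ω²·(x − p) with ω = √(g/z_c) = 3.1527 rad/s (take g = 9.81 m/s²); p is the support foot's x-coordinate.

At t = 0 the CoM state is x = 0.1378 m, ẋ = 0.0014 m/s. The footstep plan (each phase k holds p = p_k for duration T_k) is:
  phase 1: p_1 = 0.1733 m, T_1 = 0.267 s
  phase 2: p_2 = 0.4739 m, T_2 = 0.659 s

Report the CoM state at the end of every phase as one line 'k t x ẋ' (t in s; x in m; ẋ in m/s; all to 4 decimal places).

1 0.2670 0.1249 -0.1038
2 0.9260 -1.0709 -4.7455

phase 1: p=0.1733, T=0.267, ωT=0.841771, cosh=1.375710, sinh=0.944763; start (x,ẋ)=(0.137800, 0.001400) → end (x,ẋ)=(0.124882, -0.103813)
phase 2: p=0.4739, T=0.659, ωT=2.077629, cosh=4.055371, sinh=3.930144; start (x,ẋ)=(0.124882, -0.103813) → end (x,ẋ)=(-1.070911, -4.745531)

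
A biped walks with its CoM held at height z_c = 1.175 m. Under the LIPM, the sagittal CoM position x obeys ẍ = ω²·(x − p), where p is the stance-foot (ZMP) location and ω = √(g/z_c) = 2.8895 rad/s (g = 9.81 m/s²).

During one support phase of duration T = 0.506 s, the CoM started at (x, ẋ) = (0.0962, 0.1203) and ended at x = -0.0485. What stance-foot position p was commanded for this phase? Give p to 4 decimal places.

ωT = 2.8895·0.506 = 1.462087; cosh(ωT) = 2.273354, sinh(ωT) = 2.041602
x(T) = p + (x₀−p)·cosh(ωT) + (ẋ₀/ω)·sinh(ωT) ⇒ p·(1 − cosh) = x(T) − x₀·cosh − (ẋ₀/ω)·sinh
numerator   = -0.0485 − (0.0962)·2.273354 − (0.1203/2.8895)·2.041602 = -0.352196
denominator = 1 − 2.273354 = -1.273354
p = -0.352196 / -1.273354 = 0.2766

p = 0.2766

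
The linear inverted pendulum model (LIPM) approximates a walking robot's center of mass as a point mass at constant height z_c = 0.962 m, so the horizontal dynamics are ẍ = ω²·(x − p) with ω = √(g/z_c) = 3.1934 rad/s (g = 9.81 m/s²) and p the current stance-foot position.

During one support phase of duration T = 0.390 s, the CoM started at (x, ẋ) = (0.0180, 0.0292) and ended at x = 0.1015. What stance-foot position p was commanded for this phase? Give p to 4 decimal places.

p = -0.0602

ωT = 3.1934·0.390 = 1.245426; cosh(ωT) = 1.881116, sinh(ωT) = 1.593298
x(T) = p + (x₀−p)·cosh(ωT) + (ẋ₀/ω)·sinh(ωT) ⇒ p·(1 − cosh) = x(T) − x₀·cosh − (ẋ₀/ω)·sinh
numerator   = 0.1015 − (0.0180)·1.881116 − (0.0292/3.1934)·1.593298 = 0.053071
denominator = 1 − 1.881116 = -0.881116
p = 0.053071 / -0.881116 = -0.0602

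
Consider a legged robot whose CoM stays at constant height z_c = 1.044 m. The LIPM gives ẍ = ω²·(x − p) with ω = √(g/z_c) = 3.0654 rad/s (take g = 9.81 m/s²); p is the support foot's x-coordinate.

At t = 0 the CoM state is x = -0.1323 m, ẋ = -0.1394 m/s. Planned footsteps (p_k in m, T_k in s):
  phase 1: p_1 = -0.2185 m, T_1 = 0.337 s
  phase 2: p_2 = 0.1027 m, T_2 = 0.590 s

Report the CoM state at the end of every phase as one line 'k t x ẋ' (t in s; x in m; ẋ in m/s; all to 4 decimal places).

1 0.3370 -0.1379 0.1035
2 0.9270 -0.5506 -1.8650

phase 1: p=-0.2185, T=0.337, ωT=1.033040, cosh=1.582758, sinh=1.226835; start (x,ẋ)=(-0.132300, -0.139400) → end (x,ẋ)=(-0.137857, 0.103539)
phase 2: p=0.1027, T=0.590, ωT=1.808586, cosh=3.132850, sinh=2.968964; start (x,ẋ)=(-0.137857, 0.103539) → end (x,ẋ)=(-0.550647, -1.864950)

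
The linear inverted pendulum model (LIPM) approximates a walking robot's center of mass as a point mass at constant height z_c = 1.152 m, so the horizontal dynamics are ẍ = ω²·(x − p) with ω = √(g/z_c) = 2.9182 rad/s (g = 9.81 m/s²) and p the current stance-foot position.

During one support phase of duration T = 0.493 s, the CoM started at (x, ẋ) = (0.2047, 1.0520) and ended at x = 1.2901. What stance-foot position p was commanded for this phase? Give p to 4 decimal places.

ωT = 2.9182·0.493 = 1.438673; cosh(ωT) = 2.226170, sinh(ωT) = 1.988927
x(T) = p + (x₀−p)·cosh(ωT) + (ẋ₀/ω)·sinh(ωT) ⇒ p·(1 − cosh) = x(T) − x₀·cosh − (ẋ₀/ω)·sinh
numerator   = 1.2901 − (0.2047)·2.226170 − (1.0520/2.9182)·1.988927 = 0.117402
denominator = 1 − 2.226170 = -1.226170
p = 0.117402 / -1.226170 = -0.0957

p = -0.0957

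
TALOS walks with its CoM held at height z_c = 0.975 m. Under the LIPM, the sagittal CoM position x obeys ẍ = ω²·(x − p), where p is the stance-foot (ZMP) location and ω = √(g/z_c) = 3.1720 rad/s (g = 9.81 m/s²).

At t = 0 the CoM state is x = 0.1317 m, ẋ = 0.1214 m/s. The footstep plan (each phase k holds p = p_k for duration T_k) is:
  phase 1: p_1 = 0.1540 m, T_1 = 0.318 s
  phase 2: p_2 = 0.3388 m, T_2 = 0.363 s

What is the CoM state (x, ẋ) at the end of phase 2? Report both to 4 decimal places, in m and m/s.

phase 1: p=0.1540, T=0.318, ωT=1.008696, cosh=1.553359, sinh=1.188664; start (x,ẋ)=(0.131700, 0.121400) → end (x,ẋ)=(0.164853, 0.104497)
phase 2: p=0.3388, T=0.363, ωT=1.151436, cosh=1.739457, sinh=1.423274; start (x,ẋ)=(0.164853, 0.104497) → end (x,ẋ)=(0.083115, -0.603537)

x = 0.0831, ẋ = -0.6035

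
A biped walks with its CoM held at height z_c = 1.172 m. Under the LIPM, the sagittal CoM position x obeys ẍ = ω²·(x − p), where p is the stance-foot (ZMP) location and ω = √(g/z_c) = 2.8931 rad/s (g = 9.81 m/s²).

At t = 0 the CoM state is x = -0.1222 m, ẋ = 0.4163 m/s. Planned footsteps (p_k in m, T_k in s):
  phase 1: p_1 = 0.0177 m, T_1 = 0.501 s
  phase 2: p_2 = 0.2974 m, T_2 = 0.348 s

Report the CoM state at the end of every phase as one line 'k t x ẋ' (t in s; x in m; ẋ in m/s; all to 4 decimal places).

1 0.5010 -0.0071 0.1210
2 0.8490 -0.1253 -0.8569

phase 1: p=0.0177, T=0.501, ωT=1.449443, cosh=2.247721, sinh=2.013020; start (x,ẋ)=(-0.122200, 0.416300) → end (x,ẋ)=(-0.007094, 0.120967)
phase 2: p=0.2974, T=0.348, ωT=1.006799, cosh=1.551106, sinh=1.185720; start (x,ẋ)=(-0.007094, 0.120967) → end (x,ẋ)=(-0.125326, -0.856907)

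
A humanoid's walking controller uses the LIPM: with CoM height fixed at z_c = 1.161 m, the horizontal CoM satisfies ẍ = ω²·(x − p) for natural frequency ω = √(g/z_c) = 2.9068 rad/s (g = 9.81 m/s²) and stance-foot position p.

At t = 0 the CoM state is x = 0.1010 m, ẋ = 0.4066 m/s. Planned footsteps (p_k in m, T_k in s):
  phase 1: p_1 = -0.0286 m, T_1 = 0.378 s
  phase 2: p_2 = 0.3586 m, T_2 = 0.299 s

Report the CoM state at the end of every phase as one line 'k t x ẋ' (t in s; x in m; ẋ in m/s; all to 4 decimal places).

1 0.3780 0.3740 1.1801
2 0.6770 0.7791 1.6986

phase 1: p=-0.0286, T=0.378, ωT=1.098770, cosh=1.666878, sinh=1.333597; start (x,ẋ)=(0.101000, 0.406600) → end (x,ẋ)=(0.373969, 1.180147)
phase 2: p=0.3586, T=0.299, ωT=0.869133, cosh=1.402079, sinh=0.982764; start (x,ẋ)=(0.373969, 1.180147) → end (x,ẋ)=(0.779147, 1.698564)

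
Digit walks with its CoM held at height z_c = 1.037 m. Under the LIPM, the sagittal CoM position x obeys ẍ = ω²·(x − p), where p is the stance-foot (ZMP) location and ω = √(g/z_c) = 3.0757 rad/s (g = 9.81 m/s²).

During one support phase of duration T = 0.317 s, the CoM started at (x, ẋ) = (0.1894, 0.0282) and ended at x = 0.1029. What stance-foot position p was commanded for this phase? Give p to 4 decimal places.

p = 0.3779

ωT = 3.0757·0.317 = 0.974997; cosh(ωT) = 1.514176, sinh(ωT) = 1.136983
x(T) = p + (x₀−p)·cosh(ωT) + (ẋ₀/ω)·sinh(ωT) ⇒ p·(1 − cosh) = x(T) − x₀·cosh − (ẋ₀/ω)·sinh
numerator   = 0.1029 − (0.1894)·1.514176 − (0.0282/3.0757)·1.136983 = -0.194310
denominator = 1 − 1.514176 = -0.514176
p = -0.194310 / -0.514176 = 0.3779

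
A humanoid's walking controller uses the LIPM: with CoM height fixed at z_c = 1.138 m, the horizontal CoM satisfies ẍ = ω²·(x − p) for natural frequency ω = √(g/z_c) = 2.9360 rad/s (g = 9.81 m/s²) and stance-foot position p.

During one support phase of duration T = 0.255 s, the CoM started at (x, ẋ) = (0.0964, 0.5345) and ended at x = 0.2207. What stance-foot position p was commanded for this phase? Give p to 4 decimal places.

ωT = 2.9360·0.255 = 0.748680; cosh(ωT) = 1.293599, sinh(ωT) = 0.820608
x(T) = p + (x₀−p)·cosh(ωT) + (ẋ₀/ω)·sinh(ωT) ⇒ p·(1 − cosh) = x(T) − x₀·cosh − (ẋ₀/ω)·sinh
numerator   = 0.2207 − (0.0964)·1.293599 − (0.5345/2.9360)·0.820608 = -0.053395
denominator = 1 − 1.293599 = -0.293599
p = -0.053395 / -0.293599 = 0.1819

p = 0.1819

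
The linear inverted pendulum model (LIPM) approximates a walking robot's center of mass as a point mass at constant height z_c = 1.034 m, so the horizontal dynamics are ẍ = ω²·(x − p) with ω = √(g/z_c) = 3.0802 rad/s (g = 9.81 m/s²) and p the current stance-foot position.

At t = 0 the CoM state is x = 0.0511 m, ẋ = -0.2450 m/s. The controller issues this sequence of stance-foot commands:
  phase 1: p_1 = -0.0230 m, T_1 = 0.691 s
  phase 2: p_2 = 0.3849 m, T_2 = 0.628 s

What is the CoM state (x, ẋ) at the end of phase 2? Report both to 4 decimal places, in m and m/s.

x = -1.2127, ẋ = -4.7474

phase 1: p=-0.0230, T=0.691, ωT=2.128418, cosh=4.260296, sinh=4.141271; start (x,ẋ)=(0.051100, -0.245000) → end (x,ẋ)=(-0.036710, -0.098557)
phase 2: p=0.3849, T=0.628, ωT=1.934366, cosh=3.532084, sinh=3.387568; start (x,ẋ)=(-0.036710, -0.098557) → end (x,ẋ)=(-1.212654, -4.747354)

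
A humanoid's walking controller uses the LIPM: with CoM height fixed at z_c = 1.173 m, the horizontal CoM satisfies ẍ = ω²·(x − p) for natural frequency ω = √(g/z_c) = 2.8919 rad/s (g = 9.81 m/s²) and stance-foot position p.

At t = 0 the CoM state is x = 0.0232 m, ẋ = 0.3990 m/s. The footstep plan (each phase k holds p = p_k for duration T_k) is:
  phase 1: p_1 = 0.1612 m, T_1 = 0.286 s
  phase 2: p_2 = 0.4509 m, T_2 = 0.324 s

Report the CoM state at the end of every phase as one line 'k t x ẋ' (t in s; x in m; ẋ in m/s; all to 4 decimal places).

1 0.2860 0.1008 0.1744
2 0.6100 0.0007 -0.8369

phase 1: p=0.1612, T=0.286, ωT=0.827083, cosh=1.361981, sinh=0.924658; start (x,ẋ)=(0.023200, 0.399000) → end (x,ẋ)=(0.100823, 0.174416)
phase 2: p=0.4509, T=0.324, ωT=0.936976, cosh=1.472031, sinh=1.080220; start (x,ẋ)=(0.100823, 0.174416) → end (x,ẋ)=(0.000726, -0.836855)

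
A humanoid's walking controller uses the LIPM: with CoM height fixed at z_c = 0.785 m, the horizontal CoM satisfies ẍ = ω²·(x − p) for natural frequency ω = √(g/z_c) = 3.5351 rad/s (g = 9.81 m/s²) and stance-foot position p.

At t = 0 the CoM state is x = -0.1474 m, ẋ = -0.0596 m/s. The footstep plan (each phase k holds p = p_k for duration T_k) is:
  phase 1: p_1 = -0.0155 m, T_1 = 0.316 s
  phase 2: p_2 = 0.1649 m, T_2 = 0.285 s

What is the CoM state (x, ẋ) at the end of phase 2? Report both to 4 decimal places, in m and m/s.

phase 1: p=-0.0155, T=0.316, ωT=1.117092, cosh=1.691592, sinh=1.364362; start (x,ẋ)=(-0.147400, -0.059600) → end (x,ẋ)=(-0.261623, -0.736993)
phase 2: p=0.1649, T=0.285, ωT=1.007503, cosh=1.551942, sinh=1.186813; start (x,ẋ)=(-0.261623, -0.736993) → end (x,ẋ)=(-0.744465, -2.933250)

x = -0.7445, ẋ = -2.9333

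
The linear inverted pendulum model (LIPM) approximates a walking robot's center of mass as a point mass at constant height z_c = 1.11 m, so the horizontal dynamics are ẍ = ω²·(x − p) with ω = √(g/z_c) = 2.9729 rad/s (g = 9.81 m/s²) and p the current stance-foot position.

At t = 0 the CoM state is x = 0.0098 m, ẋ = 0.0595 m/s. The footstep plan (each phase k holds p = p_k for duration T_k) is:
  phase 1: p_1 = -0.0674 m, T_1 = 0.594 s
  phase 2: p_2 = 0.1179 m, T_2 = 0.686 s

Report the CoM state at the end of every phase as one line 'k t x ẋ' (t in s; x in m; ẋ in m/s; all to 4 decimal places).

1 0.5940 0.2217 0.8304
2 1.2800 1.5787 4.4108

phase 1: p=-0.0674, T=0.594, ωT=1.765903, cosh=3.008940, sinh=2.837907; start (x,ẋ)=(0.009800, 0.059500) → end (x,ẋ)=(0.221688, 0.830354)
phase 2: p=0.1179, T=0.686, ωT=2.039409, cosh=3.908087, sinh=3.777981; start (x,ẋ)=(0.221688, 0.830354) → end (x,ẋ)=(1.578734, 4.410802)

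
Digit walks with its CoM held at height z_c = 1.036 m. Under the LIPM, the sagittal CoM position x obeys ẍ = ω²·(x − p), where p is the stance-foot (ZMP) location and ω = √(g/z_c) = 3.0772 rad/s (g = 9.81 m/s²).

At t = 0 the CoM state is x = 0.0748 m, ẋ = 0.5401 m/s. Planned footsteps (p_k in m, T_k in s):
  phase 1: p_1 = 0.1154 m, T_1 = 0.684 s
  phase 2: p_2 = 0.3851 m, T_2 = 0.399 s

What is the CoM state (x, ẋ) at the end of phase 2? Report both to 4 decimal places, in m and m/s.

phase 1: p=0.1154, T=0.684, ωT=2.104805, cosh=4.163685, sinh=4.041816; start (x,ẋ)=(0.074800, 0.540100) → end (x,ẋ)=(0.655761, 1.743845)
phase 2: p=0.3851, T=0.399, ωT=1.227803, cosh=1.853328, sinh=1.560393; start (x,ẋ)=(0.655761, 1.743845) → end (x,ẋ)=(1.770995, 4.531531)

x = 1.7710, ẋ = 4.5315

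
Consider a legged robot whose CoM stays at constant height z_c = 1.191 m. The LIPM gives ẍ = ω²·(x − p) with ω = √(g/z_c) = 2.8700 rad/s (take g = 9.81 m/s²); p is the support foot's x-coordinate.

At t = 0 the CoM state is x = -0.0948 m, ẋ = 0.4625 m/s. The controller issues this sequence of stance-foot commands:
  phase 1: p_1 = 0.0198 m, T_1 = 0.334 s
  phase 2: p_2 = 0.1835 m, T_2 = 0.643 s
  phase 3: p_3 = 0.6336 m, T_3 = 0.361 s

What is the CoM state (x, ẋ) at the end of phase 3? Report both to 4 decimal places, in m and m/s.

phase 1: p=0.0198, T=0.334, ωT=0.958580, cosh=1.495714, sinh=1.112277; start (x,ẋ)=(-0.094800, 0.462500) → end (x,ẋ)=(0.027634, 0.325938)
phase 2: p=0.1835, T=0.643, ωT=1.845410, cosh=3.244328, sinh=3.086367; start (x,ẋ)=(0.027634, 0.325938) → end (x,ẋ)=(0.028331, -0.323189)
phase 3: p=0.6336, T=0.361, ωT=1.036070, cosh=1.586483, sinh=1.231637; start (x,ẋ)=(0.028331, -0.323189) → end (x,ẋ)=(-0.465344, -2.652239)

x = -0.4653, ẋ = -2.6522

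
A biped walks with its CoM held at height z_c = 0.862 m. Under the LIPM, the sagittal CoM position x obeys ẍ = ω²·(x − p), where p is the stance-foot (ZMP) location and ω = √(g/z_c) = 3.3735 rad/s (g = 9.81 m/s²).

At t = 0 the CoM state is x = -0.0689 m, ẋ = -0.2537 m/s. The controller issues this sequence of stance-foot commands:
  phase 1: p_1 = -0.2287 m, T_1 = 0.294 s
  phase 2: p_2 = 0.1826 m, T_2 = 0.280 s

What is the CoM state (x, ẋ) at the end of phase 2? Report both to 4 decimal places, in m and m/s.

x = -0.1160, ẋ = -0.5822

phase 1: p=-0.2287, T=0.294, ωT=0.991809, cosh=1.533506, sinh=1.162601; start (x,ẋ)=(-0.068900, -0.253700) → end (x,ẋ)=(-0.071078, 0.237691)
phase 2: p=0.1826, T=0.280, ωT=0.944580, cosh=1.480288, sinh=1.091445; start (x,ẋ)=(-0.071078, 0.237691) → end (x,ẋ)=(-0.116015, -0.582188)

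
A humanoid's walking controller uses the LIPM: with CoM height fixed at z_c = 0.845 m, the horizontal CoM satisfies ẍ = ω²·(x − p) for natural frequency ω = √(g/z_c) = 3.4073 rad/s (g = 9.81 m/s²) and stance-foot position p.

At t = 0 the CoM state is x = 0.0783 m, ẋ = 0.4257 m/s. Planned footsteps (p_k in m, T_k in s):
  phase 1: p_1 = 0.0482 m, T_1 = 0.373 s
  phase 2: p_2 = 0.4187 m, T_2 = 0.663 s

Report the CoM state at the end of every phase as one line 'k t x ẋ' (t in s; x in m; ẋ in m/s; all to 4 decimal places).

1 0.3730 0.3112 0.9867
2 1.0360 1.2695 3.0404

phase 1: p=0.0482, T=0.373, ωT=1.270923, cosh=1.922356, sinh=1.641784; start (x,ẋ)=(0.078300, 0.425700) → end (x,ẋ)=(0.311184, 0.986728)
phase 2: p=0.4187, T=0.663, ωT=2.259040, cosh=4.839172, sinh=4.734721; start (x,ẋ)=(0.311184, 0.986728) → end (x,ẋ)=(1.269548, 3.040425)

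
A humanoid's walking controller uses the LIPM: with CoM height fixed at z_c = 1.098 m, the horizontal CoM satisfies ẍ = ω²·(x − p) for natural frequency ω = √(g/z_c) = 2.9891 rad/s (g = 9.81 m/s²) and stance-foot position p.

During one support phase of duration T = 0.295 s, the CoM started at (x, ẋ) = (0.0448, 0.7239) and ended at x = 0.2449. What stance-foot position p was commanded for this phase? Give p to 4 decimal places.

ωT = 2.9891·0.295 = 0.881784; cosh(ωT) = 1.414625, sinh(ωT) = 1.000581
x(T) = p + (x₀−p)·cosh(ωT) + (ẋ₀/ω)·sinh(ωT) ⇒ p·(1 − cosh) = x(T) − x₀·cosh − (ẋ₀/ω)·sinh
numerator   = 0.2449 − (0.0448)·1.414625 − (0.7239/2.9891)·1.000581 = -0.060796
denominator = 1 − 1.414625 = -0.414625
p = -0.060796 / -0.414625 = 0.1466

p = 0.1466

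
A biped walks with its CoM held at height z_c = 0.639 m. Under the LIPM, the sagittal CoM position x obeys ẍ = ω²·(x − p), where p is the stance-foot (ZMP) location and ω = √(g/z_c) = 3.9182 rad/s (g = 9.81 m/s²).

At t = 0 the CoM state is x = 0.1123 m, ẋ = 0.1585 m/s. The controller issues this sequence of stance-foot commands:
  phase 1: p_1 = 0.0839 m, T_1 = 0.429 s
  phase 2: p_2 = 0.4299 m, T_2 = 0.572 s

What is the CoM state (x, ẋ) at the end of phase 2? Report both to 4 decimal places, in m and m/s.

x = 0.5231, ẋ = 0.5104

phase 1: p=0.0839, T=0.429, ωT=1.680908, cosh=2.778317, sinh=2.592112; start (x,ẋ)=(0.112300, 0.158500) → end (x,ẋ)=(0.267661, 0.728805)
phase 2: p=0.4299, T=0.572, ωT=2.241210, cosh=4.755519, sinh=4.649189; start (x,ẋ)=(0.267661, 0.728805) → end (x,ẋ)=(0.523142, 0.510428)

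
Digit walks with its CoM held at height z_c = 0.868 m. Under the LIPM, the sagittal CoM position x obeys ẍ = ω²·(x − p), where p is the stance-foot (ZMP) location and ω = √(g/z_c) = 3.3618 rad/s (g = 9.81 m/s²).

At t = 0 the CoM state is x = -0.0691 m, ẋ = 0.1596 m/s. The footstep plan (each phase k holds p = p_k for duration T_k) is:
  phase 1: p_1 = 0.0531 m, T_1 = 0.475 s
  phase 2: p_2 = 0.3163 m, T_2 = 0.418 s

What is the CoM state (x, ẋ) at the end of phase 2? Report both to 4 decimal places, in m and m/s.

x = -1.0087, ẋ = -4.2089

phase 1: p=0.0531, T=0.475, ωT=1.596855, cosh=2.570006, sinh=2.367474; start (x,ẋ)=(-0.069100, 0.159600) → end (x,ẋ)=(-0.148560, -0.562413)
phase 2: p=0.3163, T=0.418, ωT=1.405232, cosh=2.160892, sinh=1.915582; start (x,ẋ)=(-0.148560, -0.562413) → end (x,ẋ)=(-1.008680, -4.208922)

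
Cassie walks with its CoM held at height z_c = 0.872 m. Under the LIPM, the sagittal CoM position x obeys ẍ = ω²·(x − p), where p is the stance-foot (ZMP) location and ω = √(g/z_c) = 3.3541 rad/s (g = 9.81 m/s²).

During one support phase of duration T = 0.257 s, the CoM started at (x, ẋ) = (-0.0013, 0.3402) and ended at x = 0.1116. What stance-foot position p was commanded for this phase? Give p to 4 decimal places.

p = -0.0373

ωT = 3.3541·0.257 = 0.862004; cosh(ωT) = 1.395108, sinh(ωT) = 0.972793
x(T) = p + (x₀−p)·cosh(ωT) + (ẋ₀/ω)·sinh(ωT) ⇒ p·(1 − cosh) = x(T) − x₀·cosh − (ẋ₀/ω)·sinh
numerator   = 0.1116 − (-0.0013)·1.395108 − (0.3402/3.3541)·0.972793 = 0.014745
denominator = 1 − 1.395108 = -0.395108
p = 0.014745 / -0.395108 = -0.0373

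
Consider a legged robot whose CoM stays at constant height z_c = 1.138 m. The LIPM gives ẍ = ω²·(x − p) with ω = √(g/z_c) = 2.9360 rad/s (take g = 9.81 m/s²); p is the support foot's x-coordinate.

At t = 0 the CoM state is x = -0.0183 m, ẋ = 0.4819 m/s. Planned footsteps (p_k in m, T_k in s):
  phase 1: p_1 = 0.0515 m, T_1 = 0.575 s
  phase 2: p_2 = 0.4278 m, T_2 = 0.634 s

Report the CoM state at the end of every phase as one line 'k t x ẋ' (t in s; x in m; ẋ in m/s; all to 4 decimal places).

1 0.5750 0.2850 0.8126
2 1.2090 0.8263 1.3614

phase 1: p=0.0515, T=0.575, ωT=1.688200, cosh=2.797293, sinh=2.612441; start (x,ẋ)=(-0.018300, 0.481900) → end (x,ẋ)=(0.285042, 0.812641)
phase 2: p=0.4278, T=0.634, ωT=1.861424, cosh=3.294171, sinh=3.138720; start (x,ẋ)=(0.285042, 0.812641) → end (x,ẋ)=(0.826280, 1.361419)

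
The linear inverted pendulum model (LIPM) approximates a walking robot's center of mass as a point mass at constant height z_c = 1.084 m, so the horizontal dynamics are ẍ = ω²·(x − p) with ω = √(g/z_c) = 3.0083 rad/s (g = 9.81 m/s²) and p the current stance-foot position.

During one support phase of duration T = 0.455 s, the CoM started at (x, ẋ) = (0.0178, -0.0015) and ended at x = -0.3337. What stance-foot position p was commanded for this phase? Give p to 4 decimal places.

p = 0.3387

ωT = 3.0083·0.455 = 1.368777; cosh(ωT) = 2.092478, sinh(ωT) = 1.838060
x(T) = p + (x₀−p)·cosh(ωT) + (ẋ₀/ω)·sinh(ωT) ⇒ p·(1 − cosh) = x(T) − x₀·cosh − (ẋ₀/ω)·sinh
numerator   = -0.3337 − (0.0178)·2.092478 − (-0.0015/3.0083)·1.838060 = -0.370030
denominator = 1 − 2.092478 = -1.092478
p = -0.370030 / -1.092478 = 0.3387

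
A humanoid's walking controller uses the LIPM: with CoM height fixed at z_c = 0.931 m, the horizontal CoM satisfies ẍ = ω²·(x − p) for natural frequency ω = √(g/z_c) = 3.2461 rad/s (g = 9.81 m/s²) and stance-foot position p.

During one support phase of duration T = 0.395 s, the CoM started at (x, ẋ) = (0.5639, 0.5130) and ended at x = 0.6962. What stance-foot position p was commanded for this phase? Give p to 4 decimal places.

p = 0.7027

ωT = 3.2461·0.395 = 1.282210; cosh(ωT) = 1.941009, sinh(ωT) = 1.663586
x(T) = p + (x₀−p)·cosh(ωT) + (ẋ₀/ω)·sinh(ωT) ⇒ p·(1 − cosh) = x(T) − x₀·cosh − (ẋ₀/ω)·sinh
numerator   = 0.6962 − (0.5639)·1.941009 − (0.5130/3.2461)·1.663586 = -0.661241
denominator = 1 − 1.941009 = -0.941009
p = -0.661241 / -0.941009 = 0.7027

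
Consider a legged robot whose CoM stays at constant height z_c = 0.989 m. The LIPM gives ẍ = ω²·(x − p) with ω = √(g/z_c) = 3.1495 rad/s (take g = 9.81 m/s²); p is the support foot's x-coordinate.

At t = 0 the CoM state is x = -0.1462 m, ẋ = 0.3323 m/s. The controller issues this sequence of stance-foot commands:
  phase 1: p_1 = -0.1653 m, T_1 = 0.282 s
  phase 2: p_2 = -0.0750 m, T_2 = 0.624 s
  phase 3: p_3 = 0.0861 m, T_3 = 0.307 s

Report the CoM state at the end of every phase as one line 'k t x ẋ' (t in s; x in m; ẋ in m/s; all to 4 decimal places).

phase 1: p=-0.1653, T=0.282, ωT=0.888159, cosh=1.421032, sinh=1.009619; start (x,ẋ)=(-0.146200, 0.332300) → end (x,ẋ)=(-0.031635, 0.532943)
phase 2: p=-0.0750, T=0.624, ωT=1.965288, cosh=3.638542, sinh=3.498426; start (x,ẋ)=(-0.031635, 0.532943) → end (x,ẋ)=(0.674773, 2.416948)
phase 3: p=0.0861, T=0.307, ωT=0.966897, cosh=1.505016, sinh=1.124754; start (x,ẋ)=(0.674773, 2.416948) → end (x,ẋ)=(1.835207, 5.722869)

1 0.2820 -0.0316 0.5329
2 0.9060 0.6748 2.4169
3 1.2130 1.8352 5.7229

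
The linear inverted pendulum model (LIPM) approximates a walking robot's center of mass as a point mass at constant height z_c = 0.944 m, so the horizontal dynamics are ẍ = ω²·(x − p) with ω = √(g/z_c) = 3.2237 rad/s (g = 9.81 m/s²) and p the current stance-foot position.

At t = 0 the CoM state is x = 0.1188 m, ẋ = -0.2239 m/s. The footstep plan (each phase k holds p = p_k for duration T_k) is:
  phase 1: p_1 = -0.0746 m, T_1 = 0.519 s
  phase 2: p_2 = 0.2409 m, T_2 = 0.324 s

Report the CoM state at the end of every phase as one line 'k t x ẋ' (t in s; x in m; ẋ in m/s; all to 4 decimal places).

1 0.5190 0.2803 0.9851
2 0.8430 0.6843 1.7312

phase 1: p=-0.0746, T=0.519, ωT=1.673100, cosh=2.758164, sinh=2.570499; start (x,ẋ)=(0.118800, -0.223900) → end (x,ẋ)=(0.280296, 0.985060)
phase 2: p=0.2409, T=0.324, ωT=1.044479, cosh=1.596896, sinh=1.245021; start (x,ẋ)=(0.280296, 0.985060) → end (x,ẋ)=(0.684251, 1.731159)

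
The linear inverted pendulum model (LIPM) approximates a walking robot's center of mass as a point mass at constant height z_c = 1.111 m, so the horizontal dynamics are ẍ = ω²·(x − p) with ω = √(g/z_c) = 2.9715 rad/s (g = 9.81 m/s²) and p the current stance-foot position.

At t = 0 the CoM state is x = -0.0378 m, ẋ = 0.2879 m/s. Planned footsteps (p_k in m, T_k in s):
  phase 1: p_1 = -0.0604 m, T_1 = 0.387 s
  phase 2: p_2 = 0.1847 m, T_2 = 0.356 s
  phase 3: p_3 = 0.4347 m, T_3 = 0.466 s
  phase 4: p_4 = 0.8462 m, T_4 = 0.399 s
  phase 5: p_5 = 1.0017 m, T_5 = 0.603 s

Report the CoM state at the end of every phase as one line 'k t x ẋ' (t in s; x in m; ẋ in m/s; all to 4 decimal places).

1 0.3870 0.1165 0.5956
2 0.7430 0.3285 0.7045
3 1.2090 0.6531 0.9045
4 1.6080 0.9524 0.7671
5 2.2110 1.6026 1.9377

phase 1: p=-0.0604, T=0.387, ωT=1.149971, cosh=1.737373, sinh=1.420727; start (x,ẋ)=(-0.037800, 0.287900) → end (x,ẋ)=(0.116515, 0.595600)
phase 2: p=0.1847, T=0.356, ωT=1.057854, cosh=1.613692, sinh=1.266492; start (x,ẋ)=(0.116515, 0.595600) → end (x,ẋ)=(0.328522, 0.704507)
phase 3: p=0.4347, T=0.466, ωT=1.384719, cosh=2.122049, sinh=1.871655; start (x,ẋ)=(0.328522, 0.704507) → end (x,ẋ)=(0.653133, 0.904479)
phase 4: p=0.8462, T=0.399, ωT=1.185628, cosh=1.789149, sinh=1.483595; start (x,ẋ)=(0.653133, 0.904479) → end (x,ẋ)=(0.952358, 0.767111)
phase 5: p=1.0017, T=0.603, ωT=1.791814, cosh=3.083494, sinh=2.916836; start (x,ẋ)=(0.952358, 0.767111) → end (x,ẋ)=(1.602554, 1.937717)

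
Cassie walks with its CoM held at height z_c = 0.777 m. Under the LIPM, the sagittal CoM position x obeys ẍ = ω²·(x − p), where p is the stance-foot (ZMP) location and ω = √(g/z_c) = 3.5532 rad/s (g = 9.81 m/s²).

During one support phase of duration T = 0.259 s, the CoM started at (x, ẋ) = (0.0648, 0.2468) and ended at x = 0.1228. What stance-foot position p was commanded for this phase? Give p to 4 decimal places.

ωT = 3.5532·0.259 = 0.920279; cosh(ωT) = 1.454199, sinh(ωT) = 1.055791
x(T) = p + (x₀−p)·cosh(ωT) + (ẋ₀/ω)·sinh(ωT) ⇒ p·(1 − cosh) = x(T) − x₀·cosh − (ẋ₀/ω)·sinh
numerator   = 0.1228 − (0.0648)·1.454199 − (0.2468/3.5532)·1.055791 = -0.044766
denominator = 1 − 1.454199 = -0.454199
p = -0.044766 / -0.454199 = 0.0986

p = 0.0986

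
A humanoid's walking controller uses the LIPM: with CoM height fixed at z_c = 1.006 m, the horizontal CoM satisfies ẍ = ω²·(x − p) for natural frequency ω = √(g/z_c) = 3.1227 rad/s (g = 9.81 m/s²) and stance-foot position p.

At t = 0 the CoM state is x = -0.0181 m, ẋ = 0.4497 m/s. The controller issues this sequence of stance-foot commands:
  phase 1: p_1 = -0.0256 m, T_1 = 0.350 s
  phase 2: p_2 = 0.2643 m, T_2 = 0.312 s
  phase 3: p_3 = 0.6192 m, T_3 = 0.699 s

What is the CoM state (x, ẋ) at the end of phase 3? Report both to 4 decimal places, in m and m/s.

x = 0.9222, ẋ = 1.1158

phase 1: p=-0.0256, T=0.350, ωT=1.092945, cosh=1.659137, sinh=1.323909; start (x,ẋ)=(-0.018100, 0.449700) → end (x,ẋ)=(0.177500, 0.777120)
phase 2: p=0.2643, T=0.312, ωT=0.974282, cosh=1.513364, sinh=1.135901; start (x,ẋ)=(0.177500, 0.777120) → end (x,ẋ)=(0.415622, 0.868178)
phase 3: p=0.6192, T=0.699, ωT=2.182767, cosh=4.491775, sinh=4.379046; start (x,ẋ)=(0.415622, 0.868178) → end (x,ẋ)=(0.922242, 1.115841)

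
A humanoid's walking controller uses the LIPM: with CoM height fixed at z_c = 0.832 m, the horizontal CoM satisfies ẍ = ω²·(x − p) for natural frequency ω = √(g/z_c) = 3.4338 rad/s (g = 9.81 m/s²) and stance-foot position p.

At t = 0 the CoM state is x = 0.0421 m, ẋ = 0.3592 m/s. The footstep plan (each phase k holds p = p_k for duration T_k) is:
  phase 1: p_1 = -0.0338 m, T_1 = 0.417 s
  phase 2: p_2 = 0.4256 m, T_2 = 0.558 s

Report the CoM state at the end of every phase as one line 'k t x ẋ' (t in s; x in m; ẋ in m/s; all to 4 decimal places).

1 0.4170 0.3406 1.3093
2 0.9750 1.3979 3.5743

phase 1: p=-0.0338, T=0.417, ωT=1.431895, cosh=2.212740, sinh=1.973884; start (x,ẋ)=(0.042100, 0.359200) → end (x,ẋ)=(0.340629, 1.309260)
phase 2: p=0.4256, T=0.558, ωT=1.916060, cosh=3.470663, sinh=3.323477; start (x,ẋ)=(0.340629, 1.309260) → end (x,ẋ)=(1.397891, 3.574302)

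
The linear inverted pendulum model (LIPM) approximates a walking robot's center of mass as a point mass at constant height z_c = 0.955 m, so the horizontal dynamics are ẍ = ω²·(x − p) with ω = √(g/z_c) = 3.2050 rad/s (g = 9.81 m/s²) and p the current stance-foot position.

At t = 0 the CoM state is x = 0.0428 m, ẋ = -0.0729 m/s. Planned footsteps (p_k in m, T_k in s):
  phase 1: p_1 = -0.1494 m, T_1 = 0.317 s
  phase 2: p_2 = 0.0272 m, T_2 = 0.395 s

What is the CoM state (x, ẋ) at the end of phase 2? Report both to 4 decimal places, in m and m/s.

phase 1: p=-0.1494, T=0.317, ωT=1.015985, cosh=1.562064, sinh=1.200019; start (x,ẋ)=(0.042800, -0.072900) → end (x,ẋ)=(0.123533, 0.625338)
phase 2: p=0.0272, T=0.395, ωT=1.265975, cosh=1.914257, sinh=1.632292; start (x,ẋ)=(0.123533, 0.625338) → end (x,ẋ)=(0.530089, 1.701026)

x = 0.5301, ẋ = 1.7010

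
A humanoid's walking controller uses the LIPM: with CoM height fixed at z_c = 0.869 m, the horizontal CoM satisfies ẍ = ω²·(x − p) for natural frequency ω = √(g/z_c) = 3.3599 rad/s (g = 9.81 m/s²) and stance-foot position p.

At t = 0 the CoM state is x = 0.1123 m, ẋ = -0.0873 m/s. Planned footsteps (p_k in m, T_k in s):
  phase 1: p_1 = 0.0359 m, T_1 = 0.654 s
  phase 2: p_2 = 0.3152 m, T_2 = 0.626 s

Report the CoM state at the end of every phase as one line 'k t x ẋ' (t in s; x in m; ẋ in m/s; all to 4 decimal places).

phase 1: p=0.0359, T=0.654, ωT=2.197375, cosh=4.556222, sinh=4.445128; start (x,ẋ)=(0.112300, -0.087300) → end (x,ẋ)=(0.268498, 0.743290)
phase 2: p=0.3152, T=0.626, ωT=2.103297, cosh=4.157597, sinh=4.035544; start (x,ẋ)=(0.268498, 0.743290) → end (x,ẋ)=(1.013790, 2.457067)

1 0.6540 0.2685 0.7433
2 1.2800 1.0138 2.4571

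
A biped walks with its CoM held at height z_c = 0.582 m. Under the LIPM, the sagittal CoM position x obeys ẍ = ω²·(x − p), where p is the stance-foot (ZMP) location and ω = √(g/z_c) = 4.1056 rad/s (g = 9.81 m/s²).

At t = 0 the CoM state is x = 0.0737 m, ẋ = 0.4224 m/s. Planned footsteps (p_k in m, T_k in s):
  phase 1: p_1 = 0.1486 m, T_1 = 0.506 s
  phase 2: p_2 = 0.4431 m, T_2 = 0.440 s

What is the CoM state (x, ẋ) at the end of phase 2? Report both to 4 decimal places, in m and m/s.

phase 1: p=0.1486, T=0.506, ωT=2.077434, cosh=4.054602, sinh=3.929351; start (x,ẋ)=(0.073700, 0.422400) → end (x,ẋ)=(0.249177, 0.504351)
phase 2: p=0.4431, T=0.440, ωT=1.806464, cosh=3.126556, sinh=2.962323; start (x,ẋ)=(0.249177, 0.504351) → end (x,ẋ)=(0.200695, -0.781629)

x = 0.2007, ẋ = -0.7816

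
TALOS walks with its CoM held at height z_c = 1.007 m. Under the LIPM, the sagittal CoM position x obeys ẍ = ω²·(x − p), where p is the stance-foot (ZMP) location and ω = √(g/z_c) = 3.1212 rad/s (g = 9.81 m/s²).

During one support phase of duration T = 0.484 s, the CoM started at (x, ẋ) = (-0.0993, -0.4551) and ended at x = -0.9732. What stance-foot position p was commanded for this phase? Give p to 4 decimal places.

ωT = 3.1212·0.484 = 1.510661; cosh(ωT) = 2.375244, sinh(ωT) = 2.154479
x(T) = p + (x₀−p)·cosh(ωT) + (ẋ₀/ω)·sinh(ωT) ⇒ p·(1 − cosh) = x(T) − x₀·cosh − (ẋ₀/ω)·sinh
numerator   = -0.9732 − (-0.0993)·2.375244 − (-0.4551/3.1212)·2.154479 = -0.423195
denominator = 1 − 2.375244 = -1.375244
p = -0.423195 / -1.375244 = 0.3077

p = 0.3077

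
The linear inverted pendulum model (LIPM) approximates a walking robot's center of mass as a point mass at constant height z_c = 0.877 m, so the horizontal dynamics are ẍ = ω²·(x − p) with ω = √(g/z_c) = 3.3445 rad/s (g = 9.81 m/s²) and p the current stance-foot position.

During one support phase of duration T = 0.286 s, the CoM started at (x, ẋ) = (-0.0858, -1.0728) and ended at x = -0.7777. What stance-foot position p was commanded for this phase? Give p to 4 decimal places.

p = 0.5954

ωT = 3.3445·0.286 = 0.956527; cosh(ωT) = 1.493433, sinh(ωT) = 1.109208
x(T) = p + (x₀−p)·cosh(ωT) + (ẋ₀/ω)·sinh(ωT) ⇒ p·(1 − cosh) = x(T) − x₀·cosh − (ẋ₀/ω)·sinh
numerator   = -0.7777 − (-0.0858)·1.493433 − (-1.0728/3.3445)·1.109208 = -0.293768
denominator = 1 − 1.493433 = -0.493433
p = -0.293768 / -0.493433 = 0.5954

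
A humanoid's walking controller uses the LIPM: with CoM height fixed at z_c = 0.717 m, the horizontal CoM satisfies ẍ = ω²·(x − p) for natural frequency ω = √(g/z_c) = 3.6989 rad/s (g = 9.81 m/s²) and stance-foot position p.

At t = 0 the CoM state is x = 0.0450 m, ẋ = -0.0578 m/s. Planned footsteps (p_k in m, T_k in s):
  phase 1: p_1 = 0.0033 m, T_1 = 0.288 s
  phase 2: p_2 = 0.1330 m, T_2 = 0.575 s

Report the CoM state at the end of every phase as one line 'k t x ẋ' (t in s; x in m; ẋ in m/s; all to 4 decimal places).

phase 1: p=0.0033, T=0.288, ωT=1.065283, cosh=1.623145, sinh=1.278515; start (x,ẋ)=(0.045000, -0.057800) → end (x,ẋ)=(0.051007, 0.103386)
phase 2: p=0.1330, T=0.575, ωT=2.126867, cosh=4.253879, sinh=4.134669; start (x,ẋ)=(0.051007, 0.103386) → end (x,ẋ)=(-0.100224, -0.814192)

1 0.2880 0.0510 0.1034
2 0.8630 -0.1002 -0.8142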